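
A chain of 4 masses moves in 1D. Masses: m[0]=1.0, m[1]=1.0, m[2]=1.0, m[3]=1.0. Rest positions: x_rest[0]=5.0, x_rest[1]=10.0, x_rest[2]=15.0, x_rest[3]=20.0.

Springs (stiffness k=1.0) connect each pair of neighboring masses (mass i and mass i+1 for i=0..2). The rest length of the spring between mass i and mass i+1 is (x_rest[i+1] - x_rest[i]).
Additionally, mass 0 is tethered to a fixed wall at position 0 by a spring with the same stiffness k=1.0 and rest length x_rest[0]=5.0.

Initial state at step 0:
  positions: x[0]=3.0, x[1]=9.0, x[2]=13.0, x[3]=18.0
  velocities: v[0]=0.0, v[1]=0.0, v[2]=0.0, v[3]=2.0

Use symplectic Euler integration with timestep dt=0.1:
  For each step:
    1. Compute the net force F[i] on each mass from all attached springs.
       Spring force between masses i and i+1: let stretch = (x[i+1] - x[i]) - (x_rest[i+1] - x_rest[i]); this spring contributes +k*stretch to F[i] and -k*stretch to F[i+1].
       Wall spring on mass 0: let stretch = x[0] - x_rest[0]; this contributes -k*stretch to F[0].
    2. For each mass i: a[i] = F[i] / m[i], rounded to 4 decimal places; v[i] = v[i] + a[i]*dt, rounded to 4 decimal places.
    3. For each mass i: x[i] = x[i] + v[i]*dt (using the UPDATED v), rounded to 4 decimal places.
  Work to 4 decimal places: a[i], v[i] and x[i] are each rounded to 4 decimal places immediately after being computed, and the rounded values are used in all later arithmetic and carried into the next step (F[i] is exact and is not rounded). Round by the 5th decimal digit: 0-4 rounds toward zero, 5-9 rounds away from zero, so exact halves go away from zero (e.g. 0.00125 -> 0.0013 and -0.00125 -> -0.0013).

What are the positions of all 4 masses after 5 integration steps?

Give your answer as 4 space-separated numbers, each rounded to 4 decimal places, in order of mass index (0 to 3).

Step 0: x=[3.0000 9.0000 13.0000 18.0000] v=[0.0000 0.0000 0.0000 2.0000]
Step 1: x=[3.0300 8.9800 13.0100 18.2000] v=[0.3000 -0.2000 0.1000 2.0000]
Step 2: x=[3.0892 8.9408 13.0316 18.3981] v=[0.5920 -0.3920 0.2160 1.9810]
Step 3: x=[3.1760 8.8840 13.0660 18.5925] v=[0.8682 -0.5681 0.3436 1.9444]
Step 4: x=[3.2881 8.8119 13.1138 18.7817] v=[1.1214 -0.7207 0.4781 1.8918]
Step 5: x=[3.4226 8.7276 13.1753 18.9642] v=[1.3450 -0.8429 0.6147 1.8250]

Answer: 3.4226 8.7276 13.1753 18.9642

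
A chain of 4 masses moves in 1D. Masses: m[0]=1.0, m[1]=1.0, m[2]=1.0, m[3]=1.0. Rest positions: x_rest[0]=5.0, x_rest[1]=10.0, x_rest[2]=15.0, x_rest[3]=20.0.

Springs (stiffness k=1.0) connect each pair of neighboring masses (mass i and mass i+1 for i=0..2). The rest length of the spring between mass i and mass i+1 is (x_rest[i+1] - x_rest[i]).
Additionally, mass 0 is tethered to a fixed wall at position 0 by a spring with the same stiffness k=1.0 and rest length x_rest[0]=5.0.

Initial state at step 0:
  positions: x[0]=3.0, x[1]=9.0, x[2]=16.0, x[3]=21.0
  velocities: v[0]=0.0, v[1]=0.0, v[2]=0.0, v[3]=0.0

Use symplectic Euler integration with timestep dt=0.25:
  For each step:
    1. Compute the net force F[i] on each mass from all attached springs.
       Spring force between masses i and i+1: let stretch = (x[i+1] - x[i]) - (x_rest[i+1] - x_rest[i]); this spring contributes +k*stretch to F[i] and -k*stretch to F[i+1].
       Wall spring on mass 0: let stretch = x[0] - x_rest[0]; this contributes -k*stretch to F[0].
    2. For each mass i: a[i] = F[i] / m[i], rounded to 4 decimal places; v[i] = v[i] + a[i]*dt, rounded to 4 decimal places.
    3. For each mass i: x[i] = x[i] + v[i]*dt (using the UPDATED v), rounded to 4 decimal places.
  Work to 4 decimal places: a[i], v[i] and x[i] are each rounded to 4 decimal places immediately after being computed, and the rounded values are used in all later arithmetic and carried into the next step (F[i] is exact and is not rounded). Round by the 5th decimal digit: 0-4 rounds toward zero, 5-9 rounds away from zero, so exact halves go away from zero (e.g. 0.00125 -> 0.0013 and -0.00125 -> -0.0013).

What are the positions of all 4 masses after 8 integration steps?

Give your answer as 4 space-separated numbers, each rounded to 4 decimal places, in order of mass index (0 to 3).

Step 0: x=[3.0000 9.0000 16.0000 21.0000] v=[0.0000 0.0000 0.0000 0.0000]
Step 1: x=[3.1875 9.0625 15.8750 21.0000] v=[0.7500 0.2500 -0.5000 0.0000]
Step 2: x=[3.5430 9.1836 15.6445 20.9922] v=[1.4219 0.4844 -0.9219 -0.0313]
Step 3: x=[4.0296 9.3560 15.3445 20.9627] v=[1.9463 0.6895 -1.2002 -0.1182]
Step 4: x=[4.5972 9.5698 15.0213 20.8945] v=[2.2705 0.8550 -1.2928 -0.2728]
Step 5: x=[5.1883 9.8135 14.7245 20.7717] v=[2.3644 0.9747 -1.1874 -0.4911]
Step 6: x=[5.7442 10.0751 14.4987 20.5835] v=[2.2236 1.0462 -0.9034 -0.7529]
Step 7: x=[6.2118 10.3425 14.3767 20.3275] v=[1.8703 1.0694 -0.4881 -1.0241]
Step 8: x=[6.5493 10.6038 14.3745 20.0121] v=[1.3500 1.0453 -0.0090 -1.2618]

Answer: 6.5493 10.6038 14.3745 20.0121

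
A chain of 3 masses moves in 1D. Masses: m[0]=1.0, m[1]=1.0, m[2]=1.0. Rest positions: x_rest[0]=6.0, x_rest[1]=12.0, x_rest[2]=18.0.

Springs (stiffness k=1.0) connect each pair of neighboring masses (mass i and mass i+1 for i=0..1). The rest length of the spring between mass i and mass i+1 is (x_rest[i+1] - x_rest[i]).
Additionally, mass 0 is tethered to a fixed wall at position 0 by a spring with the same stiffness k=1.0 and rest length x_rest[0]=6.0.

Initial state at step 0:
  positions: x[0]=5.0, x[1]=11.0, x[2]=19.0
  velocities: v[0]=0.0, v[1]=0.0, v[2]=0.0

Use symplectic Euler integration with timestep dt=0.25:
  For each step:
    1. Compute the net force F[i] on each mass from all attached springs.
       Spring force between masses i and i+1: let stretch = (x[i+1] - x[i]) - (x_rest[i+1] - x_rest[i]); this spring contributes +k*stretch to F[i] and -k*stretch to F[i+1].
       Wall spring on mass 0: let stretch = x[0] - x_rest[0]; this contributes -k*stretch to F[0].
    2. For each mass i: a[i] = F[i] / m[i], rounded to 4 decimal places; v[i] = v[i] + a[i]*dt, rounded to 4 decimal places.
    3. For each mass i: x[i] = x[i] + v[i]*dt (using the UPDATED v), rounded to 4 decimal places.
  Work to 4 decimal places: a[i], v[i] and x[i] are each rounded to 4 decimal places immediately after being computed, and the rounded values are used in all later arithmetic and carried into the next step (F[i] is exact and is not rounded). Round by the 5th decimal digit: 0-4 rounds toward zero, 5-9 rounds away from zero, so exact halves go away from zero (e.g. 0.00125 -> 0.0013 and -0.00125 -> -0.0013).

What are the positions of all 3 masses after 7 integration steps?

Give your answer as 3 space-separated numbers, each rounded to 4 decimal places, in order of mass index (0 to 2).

Step 0: x=[5.0000 11.0000 19.0000] v=[0.0000 0.0000 0.0000]
Step 1: x=[5.0625 11.1250 18.8750] v=[0.2500 0.5000 -0.5000]
Step 2: x=[5.1875 11.3555 18.6406] v=[0.5000 0.9219 -0.9375]
Step 3: x=[5.3738 11.6558 18.3259] v=[0.7451 1.2012 -1.2588]
Step 4: x=[5.6169 11.9804 17.9693] v=[0.9722 1.2982 -1.4263]
Step 5: x=[5.9066 12.2816 17.6134] v=[1.1589 1.2046 -1.4235]
Step 6: x=[6.2256 12.5176 17.2993] v=[1.2760 0.9438 -1.2565]
Step 7: x=[6.5488 12.6592 17.0613] v=[1.2926 0.5662 -0.9519]

Answer: 6.5488 12.6592 17.0613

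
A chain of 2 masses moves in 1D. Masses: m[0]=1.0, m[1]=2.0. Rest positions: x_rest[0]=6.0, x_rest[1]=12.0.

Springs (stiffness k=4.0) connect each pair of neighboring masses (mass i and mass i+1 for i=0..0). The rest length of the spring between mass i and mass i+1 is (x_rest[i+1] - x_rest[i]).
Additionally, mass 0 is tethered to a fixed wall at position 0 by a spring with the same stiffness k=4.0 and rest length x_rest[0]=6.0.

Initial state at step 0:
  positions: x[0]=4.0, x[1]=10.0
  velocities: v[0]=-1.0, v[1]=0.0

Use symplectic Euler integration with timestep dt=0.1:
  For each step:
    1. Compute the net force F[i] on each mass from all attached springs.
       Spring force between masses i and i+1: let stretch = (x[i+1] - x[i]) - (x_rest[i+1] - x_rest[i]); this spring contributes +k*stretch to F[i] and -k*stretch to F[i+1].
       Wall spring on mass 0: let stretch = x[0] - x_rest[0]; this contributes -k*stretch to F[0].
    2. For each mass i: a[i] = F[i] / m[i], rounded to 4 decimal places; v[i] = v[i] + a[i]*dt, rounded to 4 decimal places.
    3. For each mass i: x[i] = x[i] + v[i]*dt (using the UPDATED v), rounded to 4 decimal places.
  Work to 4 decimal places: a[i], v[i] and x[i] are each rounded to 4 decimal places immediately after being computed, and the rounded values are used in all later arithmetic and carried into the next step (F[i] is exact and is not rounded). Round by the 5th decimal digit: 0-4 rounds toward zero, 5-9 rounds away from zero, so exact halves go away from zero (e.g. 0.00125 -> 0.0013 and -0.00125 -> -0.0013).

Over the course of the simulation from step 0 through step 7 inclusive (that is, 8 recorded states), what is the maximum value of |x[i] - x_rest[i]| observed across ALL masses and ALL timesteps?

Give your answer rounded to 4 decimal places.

Step 0: x=[4.0000 10.0000] v=[-1.0000 0.0000]
Step 1: x=[3.9800 10.0000] v=[-0.2000 0.0000]
Step 2: x=[4.0416 9.9996] v=[0.6160 -0.0040]
Step 3: x=[4.1799 10.0000] v=[1.3826 0.0044]
Step 4: x=[4.3838 10.0040] v=[2.0387 0.0404]
Step 5: x=[4.6371 10.0156] v=[2.5333 0.1164]
Step 6: x=[4.9201 10.0397] v=[2.8299 0.2407]
Step 7: x=[5.2111 10.0814] v=[2.9097 0.4168]
Max displacement = 2.0200

Answer: 2.0200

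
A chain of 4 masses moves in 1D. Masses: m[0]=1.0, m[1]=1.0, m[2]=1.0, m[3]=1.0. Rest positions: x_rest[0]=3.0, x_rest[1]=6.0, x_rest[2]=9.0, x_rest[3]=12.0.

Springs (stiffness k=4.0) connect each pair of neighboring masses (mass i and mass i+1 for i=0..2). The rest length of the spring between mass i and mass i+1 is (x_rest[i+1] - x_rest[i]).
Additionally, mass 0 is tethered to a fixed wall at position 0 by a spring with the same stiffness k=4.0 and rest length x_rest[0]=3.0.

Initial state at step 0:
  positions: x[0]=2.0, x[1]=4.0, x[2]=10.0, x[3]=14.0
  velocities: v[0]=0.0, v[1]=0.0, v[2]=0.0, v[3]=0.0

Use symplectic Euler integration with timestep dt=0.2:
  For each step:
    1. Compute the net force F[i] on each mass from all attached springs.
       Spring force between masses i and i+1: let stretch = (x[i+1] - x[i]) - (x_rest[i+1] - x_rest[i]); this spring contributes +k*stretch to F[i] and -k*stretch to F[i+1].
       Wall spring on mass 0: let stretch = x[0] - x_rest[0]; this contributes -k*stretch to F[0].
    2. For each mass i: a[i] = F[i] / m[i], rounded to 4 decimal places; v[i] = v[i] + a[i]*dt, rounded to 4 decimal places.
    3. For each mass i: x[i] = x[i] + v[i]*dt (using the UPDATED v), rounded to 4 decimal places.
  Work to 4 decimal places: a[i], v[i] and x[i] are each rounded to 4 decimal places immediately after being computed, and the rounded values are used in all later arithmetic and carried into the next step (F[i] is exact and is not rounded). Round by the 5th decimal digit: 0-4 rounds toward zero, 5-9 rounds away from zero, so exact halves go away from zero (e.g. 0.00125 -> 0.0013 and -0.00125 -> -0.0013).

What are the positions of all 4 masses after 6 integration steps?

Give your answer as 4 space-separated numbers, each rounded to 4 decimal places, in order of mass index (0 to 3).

Step 0: x=[2.0000 4.0000 10.0000 14.0000] v=[0.0000 0.0000 0.0000 0.0000]
Step 1: x=[2.0000 4.6400 9.6800 13.8400] v=[0.0000 3.2000 -1.6000 -0.8000]
Step 2: x=[2.1024 5.6640 9.2192 13.4944] v=[0.5120 5.1200 -2.3040 -1.7280]
Step 3: x=[2.4383 6.6870 8.8736 12.9448] v=[1.6794 5.1149 -1.7280 -2.7482]
Step 4: x=[3.0638 7.3800 8.8295 12.2238] v=[3.1277 3.4652 -0.2203 -3.6052]
Step 5: x=[3.8897 7.6144 9.0966 11.4397] v=[4.1296 1.1718 1.3355 -3.9206]
Step 6: x=[4.6892 7.4900 9.5014 10.7607] v=[3.9976 -0.6222 2.0242 -3.3951]

Answer: 4.6892 7.4900 9.5014 10.7607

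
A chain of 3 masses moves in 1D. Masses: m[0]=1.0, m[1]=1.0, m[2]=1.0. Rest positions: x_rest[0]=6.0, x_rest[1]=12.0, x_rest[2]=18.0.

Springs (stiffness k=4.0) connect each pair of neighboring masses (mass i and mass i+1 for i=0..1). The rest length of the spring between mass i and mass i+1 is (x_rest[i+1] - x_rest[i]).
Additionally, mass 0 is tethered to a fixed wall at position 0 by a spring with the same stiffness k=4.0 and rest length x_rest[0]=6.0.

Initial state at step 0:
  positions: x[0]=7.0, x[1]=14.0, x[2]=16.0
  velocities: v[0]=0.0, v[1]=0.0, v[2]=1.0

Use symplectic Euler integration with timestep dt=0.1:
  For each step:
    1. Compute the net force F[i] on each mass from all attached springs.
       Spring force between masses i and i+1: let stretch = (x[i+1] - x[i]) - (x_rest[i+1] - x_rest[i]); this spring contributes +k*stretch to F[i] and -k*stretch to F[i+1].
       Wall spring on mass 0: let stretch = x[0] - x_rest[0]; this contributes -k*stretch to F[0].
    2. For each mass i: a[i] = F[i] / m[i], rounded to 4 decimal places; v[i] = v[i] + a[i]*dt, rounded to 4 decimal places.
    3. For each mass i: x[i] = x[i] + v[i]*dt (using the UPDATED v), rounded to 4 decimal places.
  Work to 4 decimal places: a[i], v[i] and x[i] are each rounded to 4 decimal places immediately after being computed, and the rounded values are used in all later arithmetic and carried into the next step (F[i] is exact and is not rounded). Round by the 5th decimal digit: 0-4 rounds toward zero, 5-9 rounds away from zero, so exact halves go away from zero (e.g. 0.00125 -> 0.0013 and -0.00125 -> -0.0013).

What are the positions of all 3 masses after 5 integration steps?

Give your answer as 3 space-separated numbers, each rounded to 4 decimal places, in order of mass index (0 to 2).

Step 0: x=[7.0000 14.0000 16.0000] v=[0.0000 0.0000 1.0000]
Step 1: x=[7.0000 13.8000 16.2600] v=[0.0000 -2.0000 2.6000]
Step 2: x=[6.9920 13.4264 16.6616] v=[-0.0800 -3.7360 4.0160]
Step 3: x=[6.9617 12.9248 17.1738] v=[-0.3030 -5.0157 5.1219]
Step 4: x=[6.8915 12.3547 17.7560] v=[-0.7024 -5.7013 5.8223]
Step 5: x=[6.7641 11.7821 18.3622] v=[-1.2737 -5.7261 6.0618]

Answer: 6.7641 11.7821 18.3622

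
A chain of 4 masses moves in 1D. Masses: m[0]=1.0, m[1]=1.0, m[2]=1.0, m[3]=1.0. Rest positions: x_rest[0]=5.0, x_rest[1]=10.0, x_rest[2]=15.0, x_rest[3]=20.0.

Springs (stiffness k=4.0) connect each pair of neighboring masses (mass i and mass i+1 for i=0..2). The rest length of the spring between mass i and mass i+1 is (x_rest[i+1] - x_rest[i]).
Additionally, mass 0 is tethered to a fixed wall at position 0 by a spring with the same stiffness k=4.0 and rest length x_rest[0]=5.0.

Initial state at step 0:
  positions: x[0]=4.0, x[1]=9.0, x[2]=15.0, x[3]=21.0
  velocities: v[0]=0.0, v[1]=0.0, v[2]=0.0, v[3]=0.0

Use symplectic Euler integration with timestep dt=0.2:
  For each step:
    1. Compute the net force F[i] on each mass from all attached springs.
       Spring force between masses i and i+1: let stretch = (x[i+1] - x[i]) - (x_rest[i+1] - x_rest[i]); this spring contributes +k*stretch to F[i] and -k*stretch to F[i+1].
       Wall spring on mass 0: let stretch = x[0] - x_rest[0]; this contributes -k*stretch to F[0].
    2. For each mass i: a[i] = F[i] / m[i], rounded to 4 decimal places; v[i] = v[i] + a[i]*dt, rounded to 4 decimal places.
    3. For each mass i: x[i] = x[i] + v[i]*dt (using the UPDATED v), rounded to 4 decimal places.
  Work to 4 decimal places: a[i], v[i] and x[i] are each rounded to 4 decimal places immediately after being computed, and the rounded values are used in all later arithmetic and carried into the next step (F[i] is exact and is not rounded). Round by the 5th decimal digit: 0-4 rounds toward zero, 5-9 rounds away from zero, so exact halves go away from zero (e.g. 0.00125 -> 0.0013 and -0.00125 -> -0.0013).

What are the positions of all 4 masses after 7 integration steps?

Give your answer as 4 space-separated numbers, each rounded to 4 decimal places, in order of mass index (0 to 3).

Answer: 6.0131 11.0131 15.0000 18.9869

Derivation:
Step 0: x=[4.0000 9.0000 15.0000 21.0000] v=[0.0000 0.0000 0.0000 0.0000]
Step 1: x=[4.1600 9.1600 15.0000 20.8400] v=[0.8000 0.8000 0.0000 -0.8000]
Step 2: x=[4.4544 9.4544 15.0000 20.5456] v=[1.4720 1.4720 0.0000 -1.4720]
Step 3: x=[4.8361 9.8361 15.0000 20.1639] v=[1.9085 1.9085 0.0000 -1.9085]
Step 4: x=[5.2440 10.2440 15.0000 19.7560] v=[2.0396 2.0396 0.0000 -2.0396]
Step 5: x=[5.6129 10.6129 15.0000 19.3871] v=[1.8444 1.8444 0.0000 -1.8444]
Step 6: x=[5.8837 10.8837 15.0000 19.1163] v=[1.3541 1.3541 0.0000 -1.3541]
Step 7: x=[6.0131 11.0131 15.0000 18.9869] v=[0.6471 0.6471 0.0000 -0.6471]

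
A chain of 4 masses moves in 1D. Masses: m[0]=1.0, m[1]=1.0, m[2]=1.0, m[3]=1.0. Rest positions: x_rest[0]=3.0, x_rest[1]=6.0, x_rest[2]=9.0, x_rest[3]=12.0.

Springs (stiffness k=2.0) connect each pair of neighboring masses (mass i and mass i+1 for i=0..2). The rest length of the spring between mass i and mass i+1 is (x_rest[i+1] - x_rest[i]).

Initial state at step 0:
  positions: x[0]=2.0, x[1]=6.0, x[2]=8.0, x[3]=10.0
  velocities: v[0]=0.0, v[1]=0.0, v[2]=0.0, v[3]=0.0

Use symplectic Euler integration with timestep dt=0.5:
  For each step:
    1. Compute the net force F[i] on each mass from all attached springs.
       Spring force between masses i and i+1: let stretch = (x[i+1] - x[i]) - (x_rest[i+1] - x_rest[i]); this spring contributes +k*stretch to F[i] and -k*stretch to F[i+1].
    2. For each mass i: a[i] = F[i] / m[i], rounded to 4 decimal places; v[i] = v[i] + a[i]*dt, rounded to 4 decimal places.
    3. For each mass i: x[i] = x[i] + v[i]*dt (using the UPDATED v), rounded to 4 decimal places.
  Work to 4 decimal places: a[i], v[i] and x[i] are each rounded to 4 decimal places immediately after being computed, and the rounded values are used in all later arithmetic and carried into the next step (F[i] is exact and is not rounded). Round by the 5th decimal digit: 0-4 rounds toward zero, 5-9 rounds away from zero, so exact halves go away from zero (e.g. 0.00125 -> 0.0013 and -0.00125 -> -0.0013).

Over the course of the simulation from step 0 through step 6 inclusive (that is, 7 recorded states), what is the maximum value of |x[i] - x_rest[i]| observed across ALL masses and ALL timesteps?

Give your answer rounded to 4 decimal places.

Answer: 2.1250

Derivation:
Step 0: x=[2.0000 6.0000 8.0000 10.0000] v=[0.0000 0.0000 0.0000 0.0000]
Step 1: x=[2.5000 5.0000 8.0000 10.5000] v=[1.0000 -2.0000 0.0000 1.0000]
Step 2: x=[2.7500 4.2500 7.7500 11.2500] v=[0.5000 -1.5000 -0.5000 1.5000]
Step 3: x=[2.2500 4.5000 7.5000 11.7500] v=[-1.0000 0.5000 -0.5000 1.0000]
Step 4: x=[1.3750 5.1250 7.8750 11.6250] v=[-1.7500 1.2500 0.7500 -0.2500]
Step 5: x=[0.8750 5.2500 8.7500 11.1250] v=[-1.0000 0.2500 1.7500 -1.0000]
Step 6: x=[1.0625 4.9375 9.0625 10.9375] v=[0.3750 -0.6250 0.6250 -0.3750]
Max displacement = 2.1250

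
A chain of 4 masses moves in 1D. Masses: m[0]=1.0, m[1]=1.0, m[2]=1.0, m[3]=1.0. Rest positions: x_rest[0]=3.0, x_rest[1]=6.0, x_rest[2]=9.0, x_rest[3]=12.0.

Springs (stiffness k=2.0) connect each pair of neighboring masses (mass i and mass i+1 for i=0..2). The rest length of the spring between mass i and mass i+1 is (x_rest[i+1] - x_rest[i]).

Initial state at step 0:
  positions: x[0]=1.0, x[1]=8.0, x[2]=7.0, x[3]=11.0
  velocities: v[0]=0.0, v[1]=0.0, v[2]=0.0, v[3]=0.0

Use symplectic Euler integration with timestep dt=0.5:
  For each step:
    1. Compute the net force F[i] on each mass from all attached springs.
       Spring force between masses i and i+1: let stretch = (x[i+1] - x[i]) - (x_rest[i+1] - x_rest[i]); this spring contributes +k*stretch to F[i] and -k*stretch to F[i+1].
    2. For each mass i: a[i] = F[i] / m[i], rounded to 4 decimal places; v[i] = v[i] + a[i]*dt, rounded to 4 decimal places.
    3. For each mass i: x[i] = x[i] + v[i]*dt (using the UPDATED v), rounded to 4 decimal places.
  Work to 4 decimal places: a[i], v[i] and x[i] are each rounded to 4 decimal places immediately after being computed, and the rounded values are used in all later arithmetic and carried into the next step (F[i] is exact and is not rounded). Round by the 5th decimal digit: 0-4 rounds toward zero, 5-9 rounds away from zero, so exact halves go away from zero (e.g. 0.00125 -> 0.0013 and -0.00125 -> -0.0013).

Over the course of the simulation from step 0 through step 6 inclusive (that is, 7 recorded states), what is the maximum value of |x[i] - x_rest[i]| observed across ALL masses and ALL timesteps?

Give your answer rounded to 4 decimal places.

Step 0: x=[1.0000 8.0000 7.0000 11.0000] v=[0.0000 0.0000 0.0000 0.0000]
Step 1: x=[3.0000 4.0000 9.5000 10.5000] v=[4.0000 -8.0000 5.0000 -1.0000]
Step 2: x=[4.0000 2.2500 9.7500 11.0000] v=[2.0000 -3.5000 0.5000 1.0000]
Step 3: x=[2.6250 5.1250 6.8750 12.3750] v=[-2.7500 5.7500 -5.7500 2.7500]
Step 4: x=[1.0000 7.6250 5.8750 12.5000] v=[-3.2500 5.0000 -2.0000 0.2500]
Step 5: x=[1.1875 5.9375 9.0625 10.8125] v=[0.3750 -3.3750 6.3750 -3.3750]
Step 6: x=[2.2500 3.4375 11.5625 9.7500] v=[2.1250 -5.0000 5.0000 -2.1250]
Max displacement = 3.7500

Answer: 3.7500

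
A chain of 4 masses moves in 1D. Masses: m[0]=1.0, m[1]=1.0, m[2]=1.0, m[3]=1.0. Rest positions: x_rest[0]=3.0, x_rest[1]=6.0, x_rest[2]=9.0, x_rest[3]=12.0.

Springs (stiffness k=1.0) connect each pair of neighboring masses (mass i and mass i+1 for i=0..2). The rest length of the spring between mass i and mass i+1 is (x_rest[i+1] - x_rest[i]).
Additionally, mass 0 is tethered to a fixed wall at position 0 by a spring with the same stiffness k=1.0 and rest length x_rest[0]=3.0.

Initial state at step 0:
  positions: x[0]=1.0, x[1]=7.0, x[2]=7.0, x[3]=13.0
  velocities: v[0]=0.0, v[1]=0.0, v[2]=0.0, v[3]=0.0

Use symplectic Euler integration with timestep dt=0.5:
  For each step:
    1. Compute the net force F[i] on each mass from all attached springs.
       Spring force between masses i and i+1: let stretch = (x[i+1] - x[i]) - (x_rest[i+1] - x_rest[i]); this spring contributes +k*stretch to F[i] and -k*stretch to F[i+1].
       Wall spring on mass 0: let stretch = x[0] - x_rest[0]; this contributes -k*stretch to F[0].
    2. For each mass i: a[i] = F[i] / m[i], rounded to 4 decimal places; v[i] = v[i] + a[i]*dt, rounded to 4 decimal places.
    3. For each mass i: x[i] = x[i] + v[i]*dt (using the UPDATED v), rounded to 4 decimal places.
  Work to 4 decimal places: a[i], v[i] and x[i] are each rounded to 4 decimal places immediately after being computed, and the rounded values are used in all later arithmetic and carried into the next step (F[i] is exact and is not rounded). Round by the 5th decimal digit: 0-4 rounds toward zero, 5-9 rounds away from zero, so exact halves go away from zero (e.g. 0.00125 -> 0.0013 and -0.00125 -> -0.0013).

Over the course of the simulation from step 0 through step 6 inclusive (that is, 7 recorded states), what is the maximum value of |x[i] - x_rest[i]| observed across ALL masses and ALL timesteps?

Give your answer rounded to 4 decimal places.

Step 0: x=[1.0000 7.0000 7.0000 13.0000] v=[0.0000 0.0000 0.0000 0.0000]
Step 1: x=[2.2500 5.5000 8.5000 12.2500] v=[2.5000 -3.0000 3.0000 -1.5000]
Step 2: x=[3.7500 3.9375 10.1875 11.3125] v=[3.0000 -3.1250 3.3750 -1.8750]
Step 3: x=[4.3594 3.8906 10.5938 10.8438] v=[1.2188 -0.0938 0.8125 -0.9375]
Step 4: x=[3.7618 5.6367 9.3868 11.0626] v=[-1.1953 3.4922 -2.4141 0.4375]
Step 5: x=[2.6924 7.8516 7.6612 11.6124] v=[-2.1388 4.4298 -3.4513 1.0996]
Step 6: x=[2.2397 8.7291 6.9710 11.9244] v=[-0.9054 1.7550 -1.3805 0.6240]
Max displacement = 2.7291

Answer: 2.7291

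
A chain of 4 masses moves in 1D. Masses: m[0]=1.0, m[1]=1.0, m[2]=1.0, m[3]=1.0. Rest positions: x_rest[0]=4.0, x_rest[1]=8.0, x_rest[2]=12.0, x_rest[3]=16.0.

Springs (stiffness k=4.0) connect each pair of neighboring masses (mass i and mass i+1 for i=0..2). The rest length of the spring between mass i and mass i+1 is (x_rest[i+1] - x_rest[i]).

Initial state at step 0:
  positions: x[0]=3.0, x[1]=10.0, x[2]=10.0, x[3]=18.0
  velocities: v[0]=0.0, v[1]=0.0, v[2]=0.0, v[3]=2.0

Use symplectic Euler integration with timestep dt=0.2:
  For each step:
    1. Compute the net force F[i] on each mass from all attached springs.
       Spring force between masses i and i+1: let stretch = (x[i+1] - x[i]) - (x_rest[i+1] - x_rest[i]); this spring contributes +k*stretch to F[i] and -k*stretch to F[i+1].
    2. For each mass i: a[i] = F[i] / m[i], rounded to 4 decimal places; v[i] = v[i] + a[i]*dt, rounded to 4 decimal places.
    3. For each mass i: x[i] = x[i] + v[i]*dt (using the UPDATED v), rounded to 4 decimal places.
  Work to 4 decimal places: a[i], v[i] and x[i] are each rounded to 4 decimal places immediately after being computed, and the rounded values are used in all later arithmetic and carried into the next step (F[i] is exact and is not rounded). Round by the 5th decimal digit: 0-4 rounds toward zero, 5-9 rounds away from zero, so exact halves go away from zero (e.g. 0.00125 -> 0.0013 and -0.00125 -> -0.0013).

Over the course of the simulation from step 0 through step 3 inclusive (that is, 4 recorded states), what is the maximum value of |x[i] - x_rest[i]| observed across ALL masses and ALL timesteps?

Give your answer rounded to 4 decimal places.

Step 0: x=[3.0000 10.0000 10.0000 18.0000] v=[0.0000 0.0000 0.0000 2.0000]
Step 1: x=[3.4800 8.8800 11.2800 17.7600] v=[2.4000 -5.6000 6.4000 -1.2000]
Step 2: x=[4.1840 7.2800 13.2128 17.1232] v=[3.5200 -8.0000 9.6640 -3.1840]
Step 3: x=[4.7434 6.1339 14.8220 16.5007] v=[2.7968 -5.7306 8.0461 -3.1123]
Max displacement = 2.8220

Answer: 2.8220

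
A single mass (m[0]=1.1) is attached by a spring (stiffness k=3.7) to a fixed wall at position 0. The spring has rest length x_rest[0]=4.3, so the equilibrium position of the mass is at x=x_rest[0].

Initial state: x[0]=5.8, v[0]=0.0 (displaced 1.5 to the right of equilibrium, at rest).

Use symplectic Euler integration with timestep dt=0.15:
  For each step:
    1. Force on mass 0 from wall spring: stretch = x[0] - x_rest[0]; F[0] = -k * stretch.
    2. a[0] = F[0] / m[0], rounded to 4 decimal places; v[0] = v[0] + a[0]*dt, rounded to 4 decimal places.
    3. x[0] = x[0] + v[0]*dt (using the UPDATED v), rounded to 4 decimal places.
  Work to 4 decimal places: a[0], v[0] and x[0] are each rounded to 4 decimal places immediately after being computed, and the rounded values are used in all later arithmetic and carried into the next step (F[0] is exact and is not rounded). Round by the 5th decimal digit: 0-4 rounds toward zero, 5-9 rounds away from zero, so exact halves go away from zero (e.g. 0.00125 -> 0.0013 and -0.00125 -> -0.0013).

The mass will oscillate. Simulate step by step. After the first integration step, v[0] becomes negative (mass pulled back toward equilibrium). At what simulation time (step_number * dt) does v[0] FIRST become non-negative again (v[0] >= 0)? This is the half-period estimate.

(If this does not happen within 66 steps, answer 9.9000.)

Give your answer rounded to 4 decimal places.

Answer: 1.8000

Derivation:
Step 0: x=[5.8000] v=[0.0000]
Step 1: x=[5.6865] v=[-0.7568]
Step 2: x=[5.4680] v=[-1.4564]
Step 3: x=[5.1611] v=[-2.0457]
Step 4: x=[4.7891] v=[-2.4802]
Step 5: x=[4.3801] v=[-2.7270]
Step 6: x=[3.9650] v=[-2.7674]
Step 7: x=[3.5752] v=[-2.5984]
Step 8: x=[3.2403] v=[-2.2327]
Step 9: x=[2.9856] v=[-1.6980]
Step 10: x=[2.8304] v=[-1.0348]
Step 11: x=[2.7864] v=[-0.2933]
Step 12: x=[2.8570] v=[0.4704]
First v>=0 after going negative at step 12, time=1.8000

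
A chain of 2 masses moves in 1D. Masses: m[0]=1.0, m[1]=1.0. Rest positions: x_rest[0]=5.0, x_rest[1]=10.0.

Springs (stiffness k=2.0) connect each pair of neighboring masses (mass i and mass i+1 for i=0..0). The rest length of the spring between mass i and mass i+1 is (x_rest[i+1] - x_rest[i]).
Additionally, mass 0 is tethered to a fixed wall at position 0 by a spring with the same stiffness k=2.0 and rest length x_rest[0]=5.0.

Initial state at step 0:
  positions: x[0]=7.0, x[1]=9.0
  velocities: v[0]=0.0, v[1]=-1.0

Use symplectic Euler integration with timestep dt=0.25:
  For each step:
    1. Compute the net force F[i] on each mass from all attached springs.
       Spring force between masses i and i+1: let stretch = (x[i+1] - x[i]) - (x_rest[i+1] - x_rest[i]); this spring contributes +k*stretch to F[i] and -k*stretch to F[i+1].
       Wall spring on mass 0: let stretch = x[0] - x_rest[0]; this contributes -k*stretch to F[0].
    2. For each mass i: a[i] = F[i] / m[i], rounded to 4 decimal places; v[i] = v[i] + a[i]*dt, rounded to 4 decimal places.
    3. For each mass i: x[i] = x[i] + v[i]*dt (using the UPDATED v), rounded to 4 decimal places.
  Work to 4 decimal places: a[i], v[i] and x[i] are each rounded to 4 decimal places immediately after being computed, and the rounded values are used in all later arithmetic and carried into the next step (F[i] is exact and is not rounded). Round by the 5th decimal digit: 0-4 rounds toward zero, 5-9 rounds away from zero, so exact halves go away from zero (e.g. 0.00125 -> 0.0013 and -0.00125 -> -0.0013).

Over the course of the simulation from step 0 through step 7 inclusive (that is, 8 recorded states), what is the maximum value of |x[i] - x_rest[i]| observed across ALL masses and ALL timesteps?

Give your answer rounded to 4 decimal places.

Answer: 2.3454

Derivation:
Step 0: x=[7.0000 9.0000] v=[0.0000 -1.0000]
Step 1: x=[6.3750 9.1250] v=[-2.5000 0.5000]
Step 2: x=[5.2969 9.5313] v=[-4.3125 1.6250]
Step 3: x=[4.0860 10.0333] v=[-4.8438 2.0078]
Step 4: x=[3.1077 10.4169] v=[-3.9132 1.5342]
Step 5: x=[2.6546 10.5118] v=[-1.8125 0.3796]
Step 6: x=[2.8518 10.2496] v=[0.7888 -1.0490]
Step 7: x=[3.6173 9.6876] v=[3.0618 -2.2479]
Max displacement = 2.3454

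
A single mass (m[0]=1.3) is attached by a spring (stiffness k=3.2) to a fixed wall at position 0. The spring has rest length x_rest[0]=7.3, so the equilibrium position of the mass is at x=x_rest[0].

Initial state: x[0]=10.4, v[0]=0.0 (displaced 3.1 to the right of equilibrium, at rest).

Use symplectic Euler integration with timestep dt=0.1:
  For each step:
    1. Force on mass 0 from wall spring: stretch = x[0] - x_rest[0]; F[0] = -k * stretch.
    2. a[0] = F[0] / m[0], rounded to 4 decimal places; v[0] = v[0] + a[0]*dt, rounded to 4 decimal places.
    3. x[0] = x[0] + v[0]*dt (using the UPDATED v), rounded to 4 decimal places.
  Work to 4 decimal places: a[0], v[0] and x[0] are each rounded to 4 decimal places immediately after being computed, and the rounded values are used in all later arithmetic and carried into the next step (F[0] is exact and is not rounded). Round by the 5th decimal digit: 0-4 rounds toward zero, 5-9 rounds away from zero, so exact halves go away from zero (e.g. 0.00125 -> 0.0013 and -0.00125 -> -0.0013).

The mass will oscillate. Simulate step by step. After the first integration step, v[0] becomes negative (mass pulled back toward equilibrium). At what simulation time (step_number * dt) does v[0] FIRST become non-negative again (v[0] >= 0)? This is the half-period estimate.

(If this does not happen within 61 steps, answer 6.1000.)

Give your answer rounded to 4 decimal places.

Answer: 2.1000

Derivation:
Step 0: x=[10.4000] v=[0.0000]
Step 1: x=[10.3237] v=[-0.7631]
Step 2: x=[10.1730] v=[-1.5074]
Step 3: x=[9.9515] v=[-2.2146]
Step 4: x=[9.6648] v=[-2.8673]
Step 5: x=[9.3199] v=[-3.4494]
Step 6: x=[8.9252] v=[-3.9466]
Step 7: x=[8.4905] v=[-4.3467]
Step 8: x=[8.0265] v=[-4.6398]
Step 9: x=[7.5446] v=[-4.8186]
Step 10: x=[7.0567] v=[-4.8788]
Step 11: x=[6.5748] v=[-4.8189]
Step 12: x=[6.1108] v=[-4.6404]
Step 13: x=[5.6760] v=[-4.3477]
Step 14: x=[5.2812] v=[-3.9480]
Step 15: x=[4.9361] v=[-3.4511]
Step 16: x=[4.6492] v=[-2.8692]
Step 17: x=[4.4275] v=[-2.2167]
Step 18: x=[4.2765] v=[-1.5096]
Step 19: x=[4.2000] v=[-0.7654]
Step 20: x=[4.1998] v=[-0.0023]
Step 21: x=[4.2759] v=[0.7608]
First v>=0 after going negative at step 21, time=2.1000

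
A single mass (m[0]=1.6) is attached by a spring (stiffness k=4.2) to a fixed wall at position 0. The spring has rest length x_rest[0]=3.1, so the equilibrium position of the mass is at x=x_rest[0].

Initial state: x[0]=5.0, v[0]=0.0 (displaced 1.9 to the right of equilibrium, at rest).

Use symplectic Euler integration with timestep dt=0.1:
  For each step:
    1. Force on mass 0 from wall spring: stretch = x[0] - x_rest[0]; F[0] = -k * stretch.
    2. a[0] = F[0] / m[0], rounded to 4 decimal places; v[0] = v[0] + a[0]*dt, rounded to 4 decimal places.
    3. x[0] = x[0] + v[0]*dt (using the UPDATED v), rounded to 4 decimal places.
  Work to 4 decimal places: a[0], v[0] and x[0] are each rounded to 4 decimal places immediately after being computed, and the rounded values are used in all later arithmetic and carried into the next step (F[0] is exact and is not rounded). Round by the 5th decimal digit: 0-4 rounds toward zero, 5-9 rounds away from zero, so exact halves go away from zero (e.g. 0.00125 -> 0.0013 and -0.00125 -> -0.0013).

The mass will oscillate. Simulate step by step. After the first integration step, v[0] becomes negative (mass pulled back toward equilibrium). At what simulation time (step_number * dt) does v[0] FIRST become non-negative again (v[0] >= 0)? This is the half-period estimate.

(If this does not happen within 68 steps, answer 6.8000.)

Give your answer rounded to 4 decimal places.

Step 0: x=[5.0000] v=[0.0000]
Step 1: x=[4.9501] v=[-0.4988]
Step 2: x=[4.8517] v=[-0.9845]
Step 3: x=[4.7073] v=[-1.4443]
Step 4: x=[4.5207] v=[-1.8662]
Step 5: x=[4.2968] v=[-2.2391]
Step 6: x=[4.0415] v=[-2.5533]
Step 7: x=[3.7615] v=[-2.8004]
Step 8: x=[3.4641] v=[-2.9740]
Step 9: x=[3.1571] v=[-3.0696]
Step 10: x=[2.8486] v=[-3.0846]
Step 11: x=[2.5467] v=[-3.0186]
Step 12: x=[2.2594] v=[-2.8734]
Step 13: x=[1.9941] v=[-2.6527]
Step 14: x=[1.7579] v=[-2.3624]
Step 15: x=[1.5569] v=[-2.0101]
Step 16: x=[1.3964] v=[-1.6050]
Step 17: x=[1.2806] v=[-1.1578]
Step 18: x=[1.2126] v=[-0.6802]
Step 19: x=[1.1941] v=[-0.1848]
Step 20: x=[1.2257] v=[0.3155]
First v>=0 after going negative at step 20, time=2.0000

Answer: 2.0000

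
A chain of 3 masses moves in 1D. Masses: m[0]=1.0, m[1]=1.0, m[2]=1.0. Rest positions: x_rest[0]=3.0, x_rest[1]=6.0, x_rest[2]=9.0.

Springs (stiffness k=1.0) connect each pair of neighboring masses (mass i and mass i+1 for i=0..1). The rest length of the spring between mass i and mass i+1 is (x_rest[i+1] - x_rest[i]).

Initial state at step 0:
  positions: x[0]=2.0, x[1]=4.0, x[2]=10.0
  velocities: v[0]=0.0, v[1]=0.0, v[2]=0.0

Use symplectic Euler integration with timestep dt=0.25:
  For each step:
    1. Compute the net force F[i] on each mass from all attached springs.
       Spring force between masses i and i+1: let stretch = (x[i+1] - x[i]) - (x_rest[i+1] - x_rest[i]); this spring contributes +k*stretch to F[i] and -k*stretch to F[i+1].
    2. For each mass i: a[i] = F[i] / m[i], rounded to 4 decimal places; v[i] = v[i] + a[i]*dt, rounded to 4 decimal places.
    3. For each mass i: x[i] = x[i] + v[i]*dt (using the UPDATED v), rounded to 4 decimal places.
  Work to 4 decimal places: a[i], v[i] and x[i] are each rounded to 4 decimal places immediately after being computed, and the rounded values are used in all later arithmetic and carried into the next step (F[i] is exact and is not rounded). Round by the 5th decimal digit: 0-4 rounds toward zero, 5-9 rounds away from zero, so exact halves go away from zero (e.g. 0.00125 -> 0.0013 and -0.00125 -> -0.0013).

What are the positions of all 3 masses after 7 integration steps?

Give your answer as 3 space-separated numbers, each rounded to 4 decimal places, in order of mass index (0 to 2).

Step 0: x=[2.0000 4.0000 10.0000] v=[0.0000 0.0000 0.0000]
Step 1: x=[1.9375 4.2500 9.8125] v=[-0.2500 1.0000 -0.7500]
Step 2: x=[1.8320 4.7031 9.4649] v=[-0.4219 1.8125 -1.3906]
Step 3: x=[1.7185 5.2744 9.0071] v=[-0.4541 2.2852 -1.8311]
Step 4: x=[1.6397 5.8568 8.5035] v=[-0.3151 2.3294 -2.0143]
Step 5: x=[1.6370 6.3410 8.0220] v=[-0.0108 1.9368 -1.9260]
Step 6: x=[1.7408 6.6363 7.6229] v=[0.4152 1.1811 -1.5963]
Step 7: x=[1.9631 6.6873 7.3497] v=[0.8891 0.2039 -1.0930]

Answer: 1.9631 6.6873 7.3497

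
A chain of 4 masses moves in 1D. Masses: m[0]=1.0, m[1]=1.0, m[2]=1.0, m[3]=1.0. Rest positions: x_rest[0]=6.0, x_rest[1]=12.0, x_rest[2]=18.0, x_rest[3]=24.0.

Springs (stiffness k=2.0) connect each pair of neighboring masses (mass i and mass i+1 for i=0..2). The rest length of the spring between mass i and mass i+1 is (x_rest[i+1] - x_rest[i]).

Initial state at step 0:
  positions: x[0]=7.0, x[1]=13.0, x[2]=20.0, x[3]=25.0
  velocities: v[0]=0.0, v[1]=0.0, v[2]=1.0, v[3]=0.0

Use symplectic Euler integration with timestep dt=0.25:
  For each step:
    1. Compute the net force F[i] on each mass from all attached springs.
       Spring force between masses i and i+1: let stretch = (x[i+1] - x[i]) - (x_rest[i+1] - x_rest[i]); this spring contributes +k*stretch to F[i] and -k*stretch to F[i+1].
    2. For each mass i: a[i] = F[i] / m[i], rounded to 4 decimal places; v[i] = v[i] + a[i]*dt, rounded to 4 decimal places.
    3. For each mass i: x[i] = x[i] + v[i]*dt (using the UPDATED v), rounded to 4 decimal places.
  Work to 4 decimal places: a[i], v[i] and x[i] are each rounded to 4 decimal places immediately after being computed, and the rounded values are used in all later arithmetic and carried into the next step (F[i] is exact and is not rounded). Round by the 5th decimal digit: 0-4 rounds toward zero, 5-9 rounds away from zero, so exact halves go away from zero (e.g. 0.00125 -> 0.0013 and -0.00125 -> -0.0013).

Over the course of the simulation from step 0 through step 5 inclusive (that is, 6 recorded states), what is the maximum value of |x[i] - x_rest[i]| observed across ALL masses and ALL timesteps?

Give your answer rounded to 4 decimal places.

Step 0: x=[7.0000 13.0000 20.0000 25.0000] v=[0.0000 0.0000 1.0000 0.0000]
Step 1: x=[7.0000 13.1250 20.0000 25.1250] v=[0.0000 0.5000 0.0000 0.5000]
Step 2: x=[7.0156 13.3438 19.7813 25.3594] v=[0.0625 0.8750 -0.8750 0.9375]
Step 3: x=[7.0723 13.5762 19.4551 25.6465] v=[0.2266 0.9297 -1.3047 1.1485]
Step 4: x=[7.1920 13.7305 19.1680 25.9097] v=[0.4786 0.6172 -1.1485 1.0528]
Step 5: x=[7.3790 13.7472 19.0439 26.0802] v=[0.7479 0.0667 -0.4964 0.6820]
Max displacement = 2.0802

Answer: 2.0802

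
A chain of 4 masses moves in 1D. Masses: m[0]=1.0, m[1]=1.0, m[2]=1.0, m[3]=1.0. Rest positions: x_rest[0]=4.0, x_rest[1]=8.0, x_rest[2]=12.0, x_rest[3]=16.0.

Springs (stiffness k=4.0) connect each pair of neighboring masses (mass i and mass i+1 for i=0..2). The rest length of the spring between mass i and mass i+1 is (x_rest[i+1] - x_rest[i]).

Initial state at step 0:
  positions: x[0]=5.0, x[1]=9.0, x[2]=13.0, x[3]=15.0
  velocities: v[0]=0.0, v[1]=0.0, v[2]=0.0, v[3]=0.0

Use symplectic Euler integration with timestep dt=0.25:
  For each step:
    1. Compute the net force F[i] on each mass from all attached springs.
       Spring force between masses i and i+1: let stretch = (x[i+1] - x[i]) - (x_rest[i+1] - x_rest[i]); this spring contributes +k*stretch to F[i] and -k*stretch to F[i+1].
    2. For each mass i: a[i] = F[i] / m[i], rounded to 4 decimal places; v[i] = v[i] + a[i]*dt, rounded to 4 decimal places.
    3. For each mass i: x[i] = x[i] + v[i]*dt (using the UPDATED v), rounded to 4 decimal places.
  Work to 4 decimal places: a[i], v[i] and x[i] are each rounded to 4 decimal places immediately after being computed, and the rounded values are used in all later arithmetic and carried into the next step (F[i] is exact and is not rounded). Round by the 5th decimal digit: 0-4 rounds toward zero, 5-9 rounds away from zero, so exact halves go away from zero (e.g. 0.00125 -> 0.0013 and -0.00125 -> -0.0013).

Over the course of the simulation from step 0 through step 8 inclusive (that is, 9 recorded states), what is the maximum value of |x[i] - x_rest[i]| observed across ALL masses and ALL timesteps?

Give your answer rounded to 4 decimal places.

Step 0: x=[5.0000 9.0000 13.0000 15.0000] v=[0.0000 0.0000 0.0000 0.0000]
Step 1: x=[5.0000 9.0000 12.5000 15.5000] v=[0.0000 0.0000 -2.0000 2.0000]
Step 2: x=[5.0000 8.8750 11.8750 16.2500] v=[0.0000 -0.5000 -2.5000 3.0000]
Step 3: x=[4.9688 8.5313 11.5938 16.9063] v=[-0.1250 -1.3750 -1.1250 2.6250]
Step 4: x=[4.8282 8.0626 11.8751 17.2344] v=[-0.5625 -1.8750 1.1250 1.3125]
Step 5: x=[4.4962 7.7384 12.5431 17.2227] v=[-1.3281 -1.2969 2.6718 -0.0468]
Step 6: x=[3.9747 7.8048 13.1798 17.0411] v=[-2.0859 0.2656 2.5467 -0.7264]
Step 7: x=[3.4108 8.2574 13.4381 16.8942] v=[-2.2558 1.8105 1.0330 -0.5877]
Step 8: x=[3.0585 8.7936 13.2652 16.8833] v=[-1.4092 2.1446 -0.6916 -0.0438]
Max displacement = 1.4381

Answer: 1.4381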